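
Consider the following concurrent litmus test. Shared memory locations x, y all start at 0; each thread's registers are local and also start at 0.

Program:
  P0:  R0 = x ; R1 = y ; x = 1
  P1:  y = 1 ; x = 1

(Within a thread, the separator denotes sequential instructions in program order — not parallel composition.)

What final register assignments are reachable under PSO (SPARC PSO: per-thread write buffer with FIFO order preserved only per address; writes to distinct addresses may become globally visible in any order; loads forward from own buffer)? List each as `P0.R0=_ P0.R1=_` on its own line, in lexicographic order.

outcome vector order: (P0.R0,P0.R1)
|PSO outcomes| = 4

P0.R0=0 P0.R1=0
P0.R0=0 P0.R1=1
P0.R0=1 P0.R1=0
P0.R0=1 P0.R1=1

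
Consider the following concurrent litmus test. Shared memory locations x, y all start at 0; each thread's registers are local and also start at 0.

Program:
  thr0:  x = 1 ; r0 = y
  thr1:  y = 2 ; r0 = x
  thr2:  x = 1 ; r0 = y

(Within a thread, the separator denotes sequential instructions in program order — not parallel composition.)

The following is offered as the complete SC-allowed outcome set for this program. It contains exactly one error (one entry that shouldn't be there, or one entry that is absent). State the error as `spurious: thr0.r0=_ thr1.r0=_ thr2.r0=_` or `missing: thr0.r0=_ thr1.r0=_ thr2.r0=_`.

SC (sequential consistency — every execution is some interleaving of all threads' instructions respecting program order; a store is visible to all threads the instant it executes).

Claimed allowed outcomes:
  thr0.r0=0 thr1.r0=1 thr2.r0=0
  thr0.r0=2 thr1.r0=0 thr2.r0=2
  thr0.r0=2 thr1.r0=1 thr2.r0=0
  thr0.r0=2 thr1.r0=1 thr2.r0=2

missing: thr0.r0=0 thr1.r0=1 thr2.r0=2

outcome vector order: (thr0.r0,thr1.r0,thr2.r0)
SC (5): 010, 012, 202, 210, 212
SC∖claimed = {012}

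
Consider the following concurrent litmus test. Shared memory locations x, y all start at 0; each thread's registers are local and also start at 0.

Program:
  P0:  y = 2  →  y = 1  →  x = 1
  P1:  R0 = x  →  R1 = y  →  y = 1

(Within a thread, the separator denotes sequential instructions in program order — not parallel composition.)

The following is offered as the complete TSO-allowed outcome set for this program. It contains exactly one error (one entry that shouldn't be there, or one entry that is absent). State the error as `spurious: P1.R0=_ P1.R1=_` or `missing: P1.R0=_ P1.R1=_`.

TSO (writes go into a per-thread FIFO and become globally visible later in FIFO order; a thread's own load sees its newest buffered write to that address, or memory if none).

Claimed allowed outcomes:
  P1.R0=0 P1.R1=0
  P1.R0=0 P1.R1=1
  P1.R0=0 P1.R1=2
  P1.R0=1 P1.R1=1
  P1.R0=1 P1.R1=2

outcome vector order: (P1.R0,P1.R1)
TSO (4): (0,0) (0,1) (0,2) (1,1)
claimed∖TSO = {(1,2)}

spurious: P1.R0=1 P1.R1=2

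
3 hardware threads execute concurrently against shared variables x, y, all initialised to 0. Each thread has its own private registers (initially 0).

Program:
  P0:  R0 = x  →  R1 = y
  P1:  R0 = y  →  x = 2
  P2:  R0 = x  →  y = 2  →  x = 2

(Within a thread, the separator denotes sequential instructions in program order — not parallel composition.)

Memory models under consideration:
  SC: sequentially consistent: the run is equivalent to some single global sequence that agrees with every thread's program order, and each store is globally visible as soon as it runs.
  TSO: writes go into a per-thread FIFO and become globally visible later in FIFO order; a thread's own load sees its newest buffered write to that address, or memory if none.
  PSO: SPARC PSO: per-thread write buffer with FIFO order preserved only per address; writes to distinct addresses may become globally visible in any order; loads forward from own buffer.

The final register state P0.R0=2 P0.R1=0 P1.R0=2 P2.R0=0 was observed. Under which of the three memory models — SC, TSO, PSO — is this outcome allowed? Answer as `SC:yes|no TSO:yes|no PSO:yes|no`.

outcome vector order: (P0.R0,P0.R1,P1.R0,P2.R0)
under SC → (0,0,0,0), (0,0,0,2), (0,0,2,0), (0,2,0,0), (0,2,0,2), (0,2,2,0), (2,0,0,0), (2,0,0,2), (2,2,0,0), (2,2,0,2), (2,2,2,0)
under TSO → (0,0,0,0), (0,0,0,2), (0,0,2,0), (0,2,0,0), (0,2,0,2), (0,2,2,0), (2,0,0,0), (2,0,0,2), (2,2,0,0), (2,2,0,2), (2,2,2,0)
under PSO → (0,0,0,0), (0,0,0,2), (0,0,2,0), (0,2,0,0), (0,2,0,2), (0,2,2,0), (2,0,0,0), (2,0,0,2), (2,0,2,0), (2,2,0,0), (2,2,0,2), (2,2,2,0)
target (2,0,2,0) ∈ {PSO}

SC:no TSO:no PSO:yes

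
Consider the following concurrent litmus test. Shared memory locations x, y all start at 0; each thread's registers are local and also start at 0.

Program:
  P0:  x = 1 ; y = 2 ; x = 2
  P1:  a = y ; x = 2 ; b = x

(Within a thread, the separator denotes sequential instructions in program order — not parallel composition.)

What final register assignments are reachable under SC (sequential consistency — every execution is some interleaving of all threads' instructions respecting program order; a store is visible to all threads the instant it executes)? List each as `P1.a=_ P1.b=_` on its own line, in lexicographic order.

outcome vector order: (P1.a,P1.b)
|SC outcomes| = 3

P1.a=0 P1.b=1
P1.a=0 P1.b=2
P1.a=2 P1.b=2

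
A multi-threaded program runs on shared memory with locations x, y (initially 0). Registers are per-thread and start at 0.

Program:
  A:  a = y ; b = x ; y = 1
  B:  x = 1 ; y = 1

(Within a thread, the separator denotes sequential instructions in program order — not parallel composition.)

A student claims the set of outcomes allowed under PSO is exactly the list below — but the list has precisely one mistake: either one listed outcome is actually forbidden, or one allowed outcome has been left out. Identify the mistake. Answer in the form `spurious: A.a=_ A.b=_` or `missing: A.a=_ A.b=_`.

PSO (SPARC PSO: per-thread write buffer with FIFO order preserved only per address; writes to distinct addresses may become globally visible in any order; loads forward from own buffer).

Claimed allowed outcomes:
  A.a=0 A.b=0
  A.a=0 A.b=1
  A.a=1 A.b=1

outcome vector order: (A.a,A.b)
PSO (4): <0 0>; <0 1>; <1 0>; <1 1>
PSO∖claimed = {<1 0>}

missing: A.a=1 A.b=0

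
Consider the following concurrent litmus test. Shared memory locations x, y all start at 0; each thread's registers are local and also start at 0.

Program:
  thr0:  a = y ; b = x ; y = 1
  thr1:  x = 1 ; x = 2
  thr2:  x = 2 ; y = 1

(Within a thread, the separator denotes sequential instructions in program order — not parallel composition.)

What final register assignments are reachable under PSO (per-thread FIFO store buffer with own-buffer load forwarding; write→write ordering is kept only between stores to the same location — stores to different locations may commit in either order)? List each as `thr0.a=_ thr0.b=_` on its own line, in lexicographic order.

thr0.a=0 thr0.b=0
thr0.a=0 thr0.b=1
thr0.a=0 thr0.b=2
thr0.a=1 thr0.b=0
thr0.a=1 thr0.b=1
thr0.a=1 thr0.b=2

outcome vector order: (thr0.a,thr0.b)
|PSO outcomes| = 6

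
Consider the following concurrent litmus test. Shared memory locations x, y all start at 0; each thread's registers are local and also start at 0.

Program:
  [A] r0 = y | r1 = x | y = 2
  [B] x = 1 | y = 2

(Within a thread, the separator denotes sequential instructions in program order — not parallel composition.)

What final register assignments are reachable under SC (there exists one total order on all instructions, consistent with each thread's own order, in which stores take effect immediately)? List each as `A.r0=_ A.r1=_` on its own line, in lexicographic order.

outcome vector order: (A.r0,A.r1)
|SC outcomes| = 3

A.r0=0 A.r1=0
A.r0=0 A.r1=1
A.r0=2 A.r1=1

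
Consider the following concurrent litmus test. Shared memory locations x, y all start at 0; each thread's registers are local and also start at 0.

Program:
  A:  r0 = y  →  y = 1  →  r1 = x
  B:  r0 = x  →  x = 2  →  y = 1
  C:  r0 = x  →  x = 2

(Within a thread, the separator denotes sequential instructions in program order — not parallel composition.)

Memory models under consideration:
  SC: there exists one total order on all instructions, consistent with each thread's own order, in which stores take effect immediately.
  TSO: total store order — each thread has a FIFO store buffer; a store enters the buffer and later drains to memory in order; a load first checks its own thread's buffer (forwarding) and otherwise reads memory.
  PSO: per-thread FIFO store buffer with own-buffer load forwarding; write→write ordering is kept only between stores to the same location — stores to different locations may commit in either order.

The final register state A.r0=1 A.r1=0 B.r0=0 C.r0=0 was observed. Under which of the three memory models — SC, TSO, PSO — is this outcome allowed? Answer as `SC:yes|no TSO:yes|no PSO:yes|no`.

outcome vector order: (A.r0,A.r1,B.r0,C.r0)
SC (9): (0,0,0,0), (0,0,0,2), (0,0,2,0), (0,2,0,0), (0,2,0,2), (0,2,2,0), (1,2,0,0), (1,2,0,2), (1,2,2,0)
TSO (9): (0,0,0,0), (0,0,0,2), (0,0,2,0), (0,2,0,0), (0,2,0,2), (0,2,2,0), (1,2,0,0), (1,2,0,2), (1,2,2,0)
PSO (11): (0,0,0,0), (0,0,0,2), (0,0,2,0), (0,2,0,0), (0,2,0,2), (0,2,2,0), (1,0,0,0), (1,0,0,2), (1,2,0,0), (1,2,0,2), (1,2,2,0)
target (1,0,0,0) ∈ {PSO}

SC:no TSO:no PSO:yes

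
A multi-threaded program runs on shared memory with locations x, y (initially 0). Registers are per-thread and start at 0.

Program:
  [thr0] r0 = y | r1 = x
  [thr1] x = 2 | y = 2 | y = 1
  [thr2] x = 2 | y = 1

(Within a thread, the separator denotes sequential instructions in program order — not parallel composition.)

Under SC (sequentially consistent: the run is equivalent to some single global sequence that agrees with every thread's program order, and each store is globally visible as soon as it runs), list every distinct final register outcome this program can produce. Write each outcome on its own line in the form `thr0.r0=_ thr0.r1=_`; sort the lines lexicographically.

outcome vector order: (thr0.r0,thr0.r1)
|SC outcomes| = 4

thr0.r0=0 thr0.r1=0
thr0.r0=0 thr0.r1=2
thr0.r0=1 thr0.r1=2
thr0.r0=2 thr0.r1=2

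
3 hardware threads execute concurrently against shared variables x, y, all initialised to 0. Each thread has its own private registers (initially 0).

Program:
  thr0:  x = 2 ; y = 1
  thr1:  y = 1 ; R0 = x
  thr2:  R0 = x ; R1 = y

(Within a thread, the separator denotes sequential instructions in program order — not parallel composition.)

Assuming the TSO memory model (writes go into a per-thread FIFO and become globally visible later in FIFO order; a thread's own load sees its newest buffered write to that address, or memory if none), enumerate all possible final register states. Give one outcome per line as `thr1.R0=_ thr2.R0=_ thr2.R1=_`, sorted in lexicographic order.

outcome vector order: (thr1.R0,thr2.R0,thr2.R1)
|TSO outcomes| = 8

thr1.R0=0 thr2.R0=0 thr2.R1=0
thr1.R0=0 thr2.R0=0 thr2.R1=1
thr1.R0=0 thr2.R0=2 thr2.R1=0
thr1.R0=0 thr2.R0=2 thr2.R1=1
thr1.R0=2 thr2.R0=0 thr2.R1=0
thr1.R0=2 thr2.R0=0 thr2.R1=1
thr1.R0=2 thr2.R0=2 thr2.R1=0
thr1.R0=2 thr2.R0=2 thr2.R1=1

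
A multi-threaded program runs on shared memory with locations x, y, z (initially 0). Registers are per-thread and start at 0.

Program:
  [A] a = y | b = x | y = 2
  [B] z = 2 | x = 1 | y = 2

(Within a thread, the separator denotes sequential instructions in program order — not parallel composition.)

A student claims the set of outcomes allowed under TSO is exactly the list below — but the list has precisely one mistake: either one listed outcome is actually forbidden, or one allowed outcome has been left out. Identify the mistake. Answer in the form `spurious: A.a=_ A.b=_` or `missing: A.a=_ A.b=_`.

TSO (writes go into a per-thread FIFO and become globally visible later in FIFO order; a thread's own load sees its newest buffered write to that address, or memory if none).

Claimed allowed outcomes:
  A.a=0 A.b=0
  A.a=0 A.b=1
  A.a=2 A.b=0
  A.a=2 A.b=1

spurious: A.a=2 A.b=0

outcome vector order: (A.a,A.b)
TSO (3): (0,0); (0,1); (2,1)
claimed∖TSO = {(2,0)}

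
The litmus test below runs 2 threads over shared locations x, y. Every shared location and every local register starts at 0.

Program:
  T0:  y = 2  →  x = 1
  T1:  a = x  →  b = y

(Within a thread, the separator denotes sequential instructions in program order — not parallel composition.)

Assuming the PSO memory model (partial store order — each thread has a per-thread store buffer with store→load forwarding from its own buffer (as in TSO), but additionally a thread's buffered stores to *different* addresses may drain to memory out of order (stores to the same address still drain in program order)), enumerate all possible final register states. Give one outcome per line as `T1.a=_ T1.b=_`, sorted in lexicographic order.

outcome vector order: (T1.a,T1.b)
|PSO outcomes| = 4

T1.a=0 T1.b=0
T1.a=0 T1.b=2
T1.a=1 T1.b=0
T1.a=1 T1.b=2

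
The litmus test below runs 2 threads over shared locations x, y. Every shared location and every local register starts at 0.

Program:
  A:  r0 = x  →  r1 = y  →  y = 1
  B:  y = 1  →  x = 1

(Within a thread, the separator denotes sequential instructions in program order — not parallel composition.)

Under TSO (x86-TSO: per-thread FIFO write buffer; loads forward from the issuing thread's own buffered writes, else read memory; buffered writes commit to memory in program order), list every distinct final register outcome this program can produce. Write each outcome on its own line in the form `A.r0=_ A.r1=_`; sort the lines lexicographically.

outcome vector order: (A.r0,A.r1)
|TSO outcomes| = 3

A.r0=0 A.r1=0
A.r0=0 A.r1=1
A.r0=1 A.r1=1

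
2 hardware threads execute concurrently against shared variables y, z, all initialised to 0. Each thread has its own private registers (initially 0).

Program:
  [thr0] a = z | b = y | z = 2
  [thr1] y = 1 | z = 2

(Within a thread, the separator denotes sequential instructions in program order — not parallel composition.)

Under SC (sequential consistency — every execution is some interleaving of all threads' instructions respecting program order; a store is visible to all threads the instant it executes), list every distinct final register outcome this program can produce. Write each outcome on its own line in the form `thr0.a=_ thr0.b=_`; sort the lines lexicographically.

thr0.a=0 thr0.b=0
thr0.a=0 thr0.b=1
thr0.a=2 thr0.b=1

outcome vector order: (thr0.a,thr0.b)
|SC outcomes| = 3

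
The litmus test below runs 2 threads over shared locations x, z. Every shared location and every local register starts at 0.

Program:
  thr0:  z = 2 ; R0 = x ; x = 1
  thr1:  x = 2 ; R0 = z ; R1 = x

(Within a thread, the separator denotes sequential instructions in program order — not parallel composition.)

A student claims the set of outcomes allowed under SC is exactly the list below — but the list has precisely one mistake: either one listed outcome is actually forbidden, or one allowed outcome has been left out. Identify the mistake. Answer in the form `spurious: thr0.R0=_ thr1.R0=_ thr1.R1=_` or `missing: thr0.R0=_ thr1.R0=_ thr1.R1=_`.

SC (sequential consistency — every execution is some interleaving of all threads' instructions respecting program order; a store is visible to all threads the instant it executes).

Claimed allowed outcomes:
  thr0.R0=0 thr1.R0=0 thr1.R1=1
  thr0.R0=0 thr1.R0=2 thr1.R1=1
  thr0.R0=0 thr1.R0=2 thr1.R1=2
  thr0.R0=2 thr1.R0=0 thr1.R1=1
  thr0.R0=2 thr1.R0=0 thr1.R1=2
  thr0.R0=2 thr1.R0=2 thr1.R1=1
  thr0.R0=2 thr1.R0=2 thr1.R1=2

spurious: thr0.R0=0 thr1.R0=0 thr1.R1=1

outcome vector order: (thr0.R0,thr1.R0,thr1.R1)
under SC → 0/2/1 0/2/2 2/0/1 2/0/2 2/2/1 2/2/2
claimed∖SC = {0/0/1}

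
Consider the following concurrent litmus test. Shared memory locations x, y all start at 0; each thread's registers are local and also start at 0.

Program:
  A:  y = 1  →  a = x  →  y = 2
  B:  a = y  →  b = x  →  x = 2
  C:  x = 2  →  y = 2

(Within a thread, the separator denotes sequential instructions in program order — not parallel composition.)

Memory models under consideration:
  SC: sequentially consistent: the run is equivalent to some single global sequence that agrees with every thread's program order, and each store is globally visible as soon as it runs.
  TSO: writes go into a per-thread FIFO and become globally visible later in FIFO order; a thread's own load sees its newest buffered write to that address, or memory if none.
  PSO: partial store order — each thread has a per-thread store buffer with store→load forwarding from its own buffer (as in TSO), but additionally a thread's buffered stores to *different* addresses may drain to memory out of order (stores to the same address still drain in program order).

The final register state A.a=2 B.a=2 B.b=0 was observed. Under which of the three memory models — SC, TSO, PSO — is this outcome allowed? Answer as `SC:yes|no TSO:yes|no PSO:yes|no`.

outcome vector order: (A.a,B.a,B.b)
[SC] allowed = {<0 0 0> <0 0 2> <0 1 0> <0 1 2> <0 2 0> <0 2 2> <2 0 0> <2 0 2> <2 1 0> <2 1 2> <2 2 2>}
[TSO] allowed = {<0 0 0> <0 0 2> <0 1 0> <0 1 2> <0 2 0> <0 2 2> <2 0 0> <2 0 2> <2 1 0> <2 1 2> <2 2 2>}
[PSO] allowed = {<0 0 0> <0 0 2> <0 1 0> <0 1 2> <0 2 0> <0 2 2> <2 0 0> <2 0 2> <2 1 0> <2 1 2> <2 2 0> <2 2 2>}
target <2 2 0> ∈ {PSO}

SC:no TSO:no PSO:yes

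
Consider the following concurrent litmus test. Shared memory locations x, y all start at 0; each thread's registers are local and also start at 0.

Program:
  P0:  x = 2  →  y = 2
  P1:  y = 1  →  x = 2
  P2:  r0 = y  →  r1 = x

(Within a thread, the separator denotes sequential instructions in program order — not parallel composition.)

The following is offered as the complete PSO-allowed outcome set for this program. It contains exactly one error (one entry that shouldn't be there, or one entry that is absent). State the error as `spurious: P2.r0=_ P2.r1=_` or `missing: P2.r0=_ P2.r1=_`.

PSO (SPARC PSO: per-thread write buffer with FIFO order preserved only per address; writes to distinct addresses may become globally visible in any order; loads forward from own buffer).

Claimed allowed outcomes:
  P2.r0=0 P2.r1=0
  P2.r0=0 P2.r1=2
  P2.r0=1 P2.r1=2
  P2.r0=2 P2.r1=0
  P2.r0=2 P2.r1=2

missing: P2.r0=1 P2.r1=0

outcome vector order: (P2.r0,P2.r1)
PSO (6): (0,0) (0,2) (1,0) (1,2) (2,0) (2,2)
PSO∖claimed = {(1,0)}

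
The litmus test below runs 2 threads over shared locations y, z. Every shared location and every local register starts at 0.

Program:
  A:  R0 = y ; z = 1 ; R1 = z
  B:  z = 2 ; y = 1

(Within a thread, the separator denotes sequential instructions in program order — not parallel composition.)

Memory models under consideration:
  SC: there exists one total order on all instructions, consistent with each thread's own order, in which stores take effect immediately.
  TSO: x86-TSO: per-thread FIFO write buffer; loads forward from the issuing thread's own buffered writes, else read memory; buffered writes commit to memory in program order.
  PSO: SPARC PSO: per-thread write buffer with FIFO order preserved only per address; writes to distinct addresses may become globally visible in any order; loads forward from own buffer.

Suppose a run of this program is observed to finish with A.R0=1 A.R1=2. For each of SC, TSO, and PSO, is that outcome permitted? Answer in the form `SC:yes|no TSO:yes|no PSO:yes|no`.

outcome vector order: (A.R0,A.R1)
SC (3): 01 02 11
TSO (3): 01 02 11
PSO (4): 01 02 11 12
target 12 ∈ {PSO}

SC:no TSO:no PSO:yes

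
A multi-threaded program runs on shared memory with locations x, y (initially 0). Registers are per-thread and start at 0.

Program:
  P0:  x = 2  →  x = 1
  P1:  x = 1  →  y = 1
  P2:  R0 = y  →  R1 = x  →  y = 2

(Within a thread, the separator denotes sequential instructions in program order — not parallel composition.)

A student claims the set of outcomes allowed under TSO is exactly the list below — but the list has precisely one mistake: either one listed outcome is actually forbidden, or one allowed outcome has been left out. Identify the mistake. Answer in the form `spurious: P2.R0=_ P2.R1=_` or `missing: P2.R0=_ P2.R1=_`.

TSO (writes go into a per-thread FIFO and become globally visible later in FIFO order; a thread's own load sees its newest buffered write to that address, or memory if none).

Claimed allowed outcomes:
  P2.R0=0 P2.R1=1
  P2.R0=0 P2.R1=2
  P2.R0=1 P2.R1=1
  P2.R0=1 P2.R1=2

missing: P2.R0=0 P2.R1=0

outcome vector order: (P2.R0,P2.R1)
under TSO → (0,0), (0,1), (0,2), (1,1), (1,2)
TSO∖claimed = {(0,0)}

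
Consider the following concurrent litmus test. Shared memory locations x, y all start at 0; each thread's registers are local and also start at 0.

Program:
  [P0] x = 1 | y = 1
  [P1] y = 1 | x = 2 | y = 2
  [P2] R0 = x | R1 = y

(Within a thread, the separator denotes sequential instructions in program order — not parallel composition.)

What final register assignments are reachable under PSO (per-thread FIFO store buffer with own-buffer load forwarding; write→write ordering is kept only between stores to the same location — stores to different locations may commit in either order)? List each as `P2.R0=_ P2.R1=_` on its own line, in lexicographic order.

outcome vector order: (P2.R0,P2.R1)
|PSO outcomes| = 9

P2.R0=0 P2.R1=0
P2.R0=0 P2.R1=1
P2.R0=0 P2.R1=2
P2.R0=1 P2.R1=0
P2.R0=1 P2.R1=1
P2.R0=1 P2.R1=2
P2.R0=2 P2.R1=0
P2.R0=2 P2.R1=1
P2.R0=2 P2.R1=2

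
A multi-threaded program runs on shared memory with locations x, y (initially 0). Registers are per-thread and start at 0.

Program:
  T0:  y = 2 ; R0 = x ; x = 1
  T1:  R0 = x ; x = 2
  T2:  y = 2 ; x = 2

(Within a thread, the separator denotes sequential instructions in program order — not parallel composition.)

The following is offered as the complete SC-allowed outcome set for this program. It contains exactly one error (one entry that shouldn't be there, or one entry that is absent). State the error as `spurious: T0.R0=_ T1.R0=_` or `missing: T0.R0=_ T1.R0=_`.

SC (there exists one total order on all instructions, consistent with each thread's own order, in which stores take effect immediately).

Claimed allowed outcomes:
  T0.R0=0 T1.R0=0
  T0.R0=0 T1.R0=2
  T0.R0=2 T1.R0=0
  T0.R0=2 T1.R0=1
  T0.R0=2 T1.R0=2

outcome vector order: (T0.R0,T1.R0)
under SC → 0/0 0/1 0/2 2/0 2/1 2/2
SC∖claimed = {0/1}

missing: T0.R0=0 T1.R0=1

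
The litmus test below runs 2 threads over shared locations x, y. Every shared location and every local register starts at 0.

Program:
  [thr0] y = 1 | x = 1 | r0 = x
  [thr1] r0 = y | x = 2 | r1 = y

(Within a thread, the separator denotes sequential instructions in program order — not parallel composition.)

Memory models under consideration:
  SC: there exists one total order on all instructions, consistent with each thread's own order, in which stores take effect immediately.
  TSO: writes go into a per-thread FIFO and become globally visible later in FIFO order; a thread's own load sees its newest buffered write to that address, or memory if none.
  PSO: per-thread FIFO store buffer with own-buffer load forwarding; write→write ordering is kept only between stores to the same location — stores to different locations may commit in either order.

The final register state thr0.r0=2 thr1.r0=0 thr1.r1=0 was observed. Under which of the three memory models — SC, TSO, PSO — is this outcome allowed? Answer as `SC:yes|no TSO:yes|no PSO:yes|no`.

SC:no TSO:yes PSO:yes

outcome vector order: (thr0.r0,thr1.r0,thr1.r1)
under SC → 1/0/0, 1/0/1, 1/1/1, 2/0/1, 2/1/1
under TSO → 1/0/0, 1/0/1, 1/1/1, 2/0/0, 2/0/1, 2/1/1
under PSO → 1/0/0, 1/0/1, 1/1/1, 2/0/0, 2/0/1, 2/1/1
target 2/0/0 ∈ {TSO,PSO}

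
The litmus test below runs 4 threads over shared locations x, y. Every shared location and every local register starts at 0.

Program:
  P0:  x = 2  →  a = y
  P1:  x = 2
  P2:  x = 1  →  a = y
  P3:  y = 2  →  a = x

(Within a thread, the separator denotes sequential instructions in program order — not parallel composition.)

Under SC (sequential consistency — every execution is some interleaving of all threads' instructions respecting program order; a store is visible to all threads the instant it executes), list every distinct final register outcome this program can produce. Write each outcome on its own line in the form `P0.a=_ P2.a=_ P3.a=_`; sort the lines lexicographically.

P0.a=0 P2.a=0 P3.a=1
P0.a=0 P2.a=0 P3.a=2
P0.a=0 P2.a=2 P3.a=1
P0.a=0 P2.a=2 P3.a=2
P0.a=2 P2.a=0 P3.a=1
P0.a=2 P2.a=0 P3.a=2
P0.a=2 P2.a=2 P3.a=0
P0.a=2 P2.a=2 P3.a=1
P0.a=2 P2.a=2 P3.a=2

outcome vector order: (P0.a,P2.a,P3.a)
|SC outcomes| = 9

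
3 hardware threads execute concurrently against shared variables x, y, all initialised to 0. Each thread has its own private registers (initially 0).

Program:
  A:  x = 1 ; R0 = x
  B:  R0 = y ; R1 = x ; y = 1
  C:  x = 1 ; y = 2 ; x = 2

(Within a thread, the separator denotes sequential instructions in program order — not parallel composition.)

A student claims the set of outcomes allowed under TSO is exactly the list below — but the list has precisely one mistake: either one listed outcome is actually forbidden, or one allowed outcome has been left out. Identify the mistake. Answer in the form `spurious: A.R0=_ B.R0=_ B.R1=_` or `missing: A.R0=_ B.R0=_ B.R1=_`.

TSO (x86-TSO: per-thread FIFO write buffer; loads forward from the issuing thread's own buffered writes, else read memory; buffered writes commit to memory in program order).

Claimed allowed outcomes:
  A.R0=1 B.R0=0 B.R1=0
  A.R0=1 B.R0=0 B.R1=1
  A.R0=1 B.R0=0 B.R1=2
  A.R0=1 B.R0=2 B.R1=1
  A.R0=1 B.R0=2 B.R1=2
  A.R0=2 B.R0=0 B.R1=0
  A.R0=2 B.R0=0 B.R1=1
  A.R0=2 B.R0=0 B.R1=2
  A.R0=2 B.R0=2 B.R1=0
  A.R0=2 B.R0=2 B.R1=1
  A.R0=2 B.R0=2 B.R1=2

spurious: A.R0=2 B.R0=2 B.R1=0

outcome vector order: (A.R0,B.R0,B.R1)
under TSO → <1 0 0>, <1 0 1>, <1 0 2>, <1 2 1>, <1 2 2>, <2 0 0>, <2 0 1>, <2 0 2>, <2 2 1>, <2 2 2>
claimed∖TSO = {<2 2 0>}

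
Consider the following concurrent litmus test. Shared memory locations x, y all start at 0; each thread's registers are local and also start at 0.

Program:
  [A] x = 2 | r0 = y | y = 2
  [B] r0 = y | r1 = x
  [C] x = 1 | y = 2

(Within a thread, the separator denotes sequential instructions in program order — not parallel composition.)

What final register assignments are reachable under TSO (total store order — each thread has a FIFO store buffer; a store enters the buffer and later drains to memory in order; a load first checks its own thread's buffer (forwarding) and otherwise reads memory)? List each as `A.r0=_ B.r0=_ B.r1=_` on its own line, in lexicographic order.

A.r0=0 B.r0=0 B.r1=0
A.r0=0 B.r0=0 B.r1=1
A.r0=0 B.r0=0 B.r1=2
A.r0=0 B.r0=2 B.r1=1
A.r0=0 B.r0=2 B.r1=2
A.r0=2 B.r0=0 B.r1=0
A.r0=2 B.r0=0 B.r1=1
A.r0=2 B.r0=0 B.r1=2
A.r0=2 B.r0=2 B.r1=1
A.r0=2 B.r0=2 B.r1=2

outcome vector order: (A.r0,B.r0,B.r1)
|TSO outcomes| = 10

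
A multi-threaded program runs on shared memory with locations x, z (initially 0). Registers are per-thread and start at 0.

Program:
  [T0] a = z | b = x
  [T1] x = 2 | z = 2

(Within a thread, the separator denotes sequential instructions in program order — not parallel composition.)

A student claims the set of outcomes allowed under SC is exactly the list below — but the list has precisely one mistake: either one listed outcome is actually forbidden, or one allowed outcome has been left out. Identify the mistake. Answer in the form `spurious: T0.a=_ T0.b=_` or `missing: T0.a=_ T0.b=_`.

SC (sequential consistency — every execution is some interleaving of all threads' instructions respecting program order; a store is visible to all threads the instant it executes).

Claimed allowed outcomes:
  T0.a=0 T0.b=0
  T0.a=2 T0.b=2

outcome vector order: (T0.a,T0.b)
SC: 3 outcomes — {0/0, 0/2, 2/2}
SC∖claimed = {0/2}

missing: T0.a=0 T0.b=2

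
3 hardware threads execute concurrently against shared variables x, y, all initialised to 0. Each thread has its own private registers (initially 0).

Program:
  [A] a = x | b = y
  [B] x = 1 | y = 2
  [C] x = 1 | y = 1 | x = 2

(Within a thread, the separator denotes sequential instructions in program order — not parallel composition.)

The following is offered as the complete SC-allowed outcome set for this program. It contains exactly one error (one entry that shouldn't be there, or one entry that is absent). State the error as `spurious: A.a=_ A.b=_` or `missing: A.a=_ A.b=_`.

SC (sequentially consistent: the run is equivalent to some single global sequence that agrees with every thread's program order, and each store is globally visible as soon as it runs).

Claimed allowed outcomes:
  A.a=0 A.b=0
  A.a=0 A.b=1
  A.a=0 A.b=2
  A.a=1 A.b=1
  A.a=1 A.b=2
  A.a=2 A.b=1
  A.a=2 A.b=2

missing: A.a=1 A.b=0

outcome vector order: (A.a,A.b)
[SC] allowed = {<0 0>; <0 1>; <0 2>; <1 0>; <1 1>; <1 2>; <2 1>; <2 2>}
SC∖claimed = {<1 0>}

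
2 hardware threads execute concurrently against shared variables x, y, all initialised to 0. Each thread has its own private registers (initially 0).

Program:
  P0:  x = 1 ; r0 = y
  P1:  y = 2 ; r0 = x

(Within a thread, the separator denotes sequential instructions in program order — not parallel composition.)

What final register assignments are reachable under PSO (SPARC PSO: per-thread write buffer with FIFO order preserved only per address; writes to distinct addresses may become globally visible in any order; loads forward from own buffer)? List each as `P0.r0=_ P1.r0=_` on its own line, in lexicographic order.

P0.r0=0 P1.r0=0
P0.r0=0 P1.r0=1
P0.r0=2 P1.r0=0
P0.r0=2 P1.r0=1

outcome vector order: (P0.r0,P1.r0)
|PSO outcomes| = 4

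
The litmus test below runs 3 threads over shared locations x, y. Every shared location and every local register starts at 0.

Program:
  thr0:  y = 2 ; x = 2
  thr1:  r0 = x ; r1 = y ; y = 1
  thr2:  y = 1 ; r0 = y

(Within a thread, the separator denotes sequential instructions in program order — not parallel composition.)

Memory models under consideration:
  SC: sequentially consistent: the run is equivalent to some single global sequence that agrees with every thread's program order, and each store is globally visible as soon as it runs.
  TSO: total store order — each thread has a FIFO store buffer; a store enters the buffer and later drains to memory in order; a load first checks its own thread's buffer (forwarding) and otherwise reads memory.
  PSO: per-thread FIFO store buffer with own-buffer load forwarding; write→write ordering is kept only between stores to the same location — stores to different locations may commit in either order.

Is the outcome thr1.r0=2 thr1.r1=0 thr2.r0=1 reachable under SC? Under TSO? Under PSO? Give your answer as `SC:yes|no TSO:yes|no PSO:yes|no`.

outcome vector order: (thr1.r0,thr1.r1,thr2.r0)
under SC → 0/0/1 0/0/2 0/1/1 0/1/2 0/2/1 0/2/2 2/1/1 2/2/1 2/2/2
under TSO → 0/0/1 0/0/2 0/1/1 0/1/2 0/2/1 0/2/2 2/1/1 2/2/1 2/2/2
under PSO → 0/0/1 0/0/2 0/1/1 0/1/2 0/2/1 0/2/2 2/0/1 2/0/2 2/1/1 2/1/2 2/2/1 2/2/2
target 2/0/1 ∈ {PSO}

SC:no TSO:no PSO:yes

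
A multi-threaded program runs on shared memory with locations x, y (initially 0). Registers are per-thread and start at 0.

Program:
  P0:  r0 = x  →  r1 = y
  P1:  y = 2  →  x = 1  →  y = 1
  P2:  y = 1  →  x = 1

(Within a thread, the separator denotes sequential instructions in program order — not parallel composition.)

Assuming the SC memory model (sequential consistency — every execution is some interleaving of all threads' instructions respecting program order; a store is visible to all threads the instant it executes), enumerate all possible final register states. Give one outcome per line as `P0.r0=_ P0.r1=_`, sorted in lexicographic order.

outcome vector order: (P0.r0,P0.r1)
|SC outcomes| = 5

P0.r0=0 P0.r1=0
P0.r0=0 P0.r1=1
P0.r0=0 P0.r1=2
P0.r0=1 P0.r1=1
P0.r0=1 P0.r1=2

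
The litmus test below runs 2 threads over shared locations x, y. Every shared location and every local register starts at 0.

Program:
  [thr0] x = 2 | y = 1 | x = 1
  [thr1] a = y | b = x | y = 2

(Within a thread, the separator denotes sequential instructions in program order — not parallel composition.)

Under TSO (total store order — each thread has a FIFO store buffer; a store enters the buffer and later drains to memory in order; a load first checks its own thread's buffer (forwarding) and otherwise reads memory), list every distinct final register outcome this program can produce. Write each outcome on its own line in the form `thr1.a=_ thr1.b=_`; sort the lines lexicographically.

outcome vector order: (thr1.a,thr1.b)
|TSO outcomes| = 5

thr1.a=0 thr1.b=0
thr1.a=0 thr1.b=1
thr1.a=0 thr1.b=2
thr1.a=1 thr1.b=1
thr1.a=1 thr1.b=2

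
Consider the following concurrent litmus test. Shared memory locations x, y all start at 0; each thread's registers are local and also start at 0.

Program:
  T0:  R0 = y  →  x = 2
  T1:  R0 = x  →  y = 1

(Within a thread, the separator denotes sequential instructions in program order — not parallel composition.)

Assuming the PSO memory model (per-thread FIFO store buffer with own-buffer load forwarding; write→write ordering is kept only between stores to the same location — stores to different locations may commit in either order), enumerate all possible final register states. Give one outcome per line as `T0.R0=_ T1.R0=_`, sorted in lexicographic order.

outcome vector order: (T0.R0,T1.R0)
|PSO outcomes| = 3

T0.R0=0 T1.R0=0
T0.R0=0 T1.R0=2
T0.R0=1 T1.R0=0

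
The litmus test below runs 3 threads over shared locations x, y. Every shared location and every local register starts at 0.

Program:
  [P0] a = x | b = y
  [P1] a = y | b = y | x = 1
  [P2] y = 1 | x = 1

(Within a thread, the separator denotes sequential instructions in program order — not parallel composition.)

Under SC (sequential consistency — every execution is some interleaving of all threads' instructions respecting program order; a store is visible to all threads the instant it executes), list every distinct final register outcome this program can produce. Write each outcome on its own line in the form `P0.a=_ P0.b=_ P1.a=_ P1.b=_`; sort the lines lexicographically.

outcome vector order: (P0.a,P0.b,P1.a,P1.b)
|SC outcomes| = 10

P0.a=0 P0.b=0 P1.a=0 P1.b=0
P0.a=0 P0.b=0 P1.a=0 P1.b=1
P0.a=0 P0.b=0 P1.a=1 P1.b=1
P0.a=0 P0.b=1 P1.a=0 P1.b=0
P0.a=0 P0.b=1 P1.a=0 P1.b=1
P0.a=0 P0.b=1 P1.a=1 P1.b=1
P0.a=1 P0.b=0 P1.a=0 P1.b=0
P0.a=1 P0.b=1 P1.a=0 P1.b=0
P0.a=1 P0.b=1 P1.a=0 P1.b=1
P0.a=1 P0.b=1 P1.a=1 P1.b=1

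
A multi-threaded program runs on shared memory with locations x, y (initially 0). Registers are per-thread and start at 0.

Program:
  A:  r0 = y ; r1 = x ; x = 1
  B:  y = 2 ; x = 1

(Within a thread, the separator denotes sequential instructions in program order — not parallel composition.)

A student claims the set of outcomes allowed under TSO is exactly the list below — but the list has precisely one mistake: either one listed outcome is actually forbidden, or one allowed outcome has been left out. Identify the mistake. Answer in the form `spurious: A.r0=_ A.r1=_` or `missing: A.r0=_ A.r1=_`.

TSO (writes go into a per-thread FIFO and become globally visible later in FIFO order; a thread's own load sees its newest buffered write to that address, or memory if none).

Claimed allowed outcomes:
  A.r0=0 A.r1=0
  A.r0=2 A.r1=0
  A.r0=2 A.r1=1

missing: A.r0=0 A.r1=1

outcome vector order: (A.r0,A.r1)
TSO: 4 outcomes — {(0,0) (0,1) (2,0) (2,1)}
TSO∖claimed = {(0,1)}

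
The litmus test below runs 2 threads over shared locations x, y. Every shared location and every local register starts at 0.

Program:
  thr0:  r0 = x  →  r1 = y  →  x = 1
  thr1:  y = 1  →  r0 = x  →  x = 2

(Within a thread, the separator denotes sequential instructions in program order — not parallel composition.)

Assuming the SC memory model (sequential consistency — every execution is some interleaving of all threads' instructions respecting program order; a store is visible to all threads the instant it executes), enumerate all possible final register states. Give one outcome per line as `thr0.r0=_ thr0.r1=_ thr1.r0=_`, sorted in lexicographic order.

outcome vector order: (thr0.r0,thr0.r1,thr1.r0)
|SC outcomes| = 5

thr0.r0=0 thr0.r1=0 thr1.r0=0
thr0.r0=0 thr0.r1=0 thr1.r0=1
thr0.r0=0 thr0.r1=1 thr1.r0=0
thr0.r0=0 thr0.r1=1 thr1.r0=1
thr0.r0=2 thr0.r1=1 thr1.r0=0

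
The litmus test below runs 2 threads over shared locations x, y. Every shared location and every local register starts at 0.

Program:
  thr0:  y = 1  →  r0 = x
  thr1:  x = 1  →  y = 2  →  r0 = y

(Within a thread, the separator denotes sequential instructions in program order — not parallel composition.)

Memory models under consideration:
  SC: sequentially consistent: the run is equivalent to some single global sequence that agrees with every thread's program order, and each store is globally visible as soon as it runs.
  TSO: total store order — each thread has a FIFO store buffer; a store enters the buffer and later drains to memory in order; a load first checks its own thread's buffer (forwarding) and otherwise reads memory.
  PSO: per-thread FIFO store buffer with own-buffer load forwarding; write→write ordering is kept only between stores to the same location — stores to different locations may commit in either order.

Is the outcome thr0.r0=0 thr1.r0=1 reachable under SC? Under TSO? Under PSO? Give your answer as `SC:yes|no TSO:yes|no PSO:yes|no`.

outcome vector order: (thr0.r0,thr1.r0)
under SC → (0,2); (1,1); (1,2)
under TSO → (0,1); (0,2); (1,1); (1,2)
under PSO → (0,1); (0,2); (1,1); (1,2)
target (0,1) ∈ {TSO,PSO}

SC:no TSO:yes PSO:yes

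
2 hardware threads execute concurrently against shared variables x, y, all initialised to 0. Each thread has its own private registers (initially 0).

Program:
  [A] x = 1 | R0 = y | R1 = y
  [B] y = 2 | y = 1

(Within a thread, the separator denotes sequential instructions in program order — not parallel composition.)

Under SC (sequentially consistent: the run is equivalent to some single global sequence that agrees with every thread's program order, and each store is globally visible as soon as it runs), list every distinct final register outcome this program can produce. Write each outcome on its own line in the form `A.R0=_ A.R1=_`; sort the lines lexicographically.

outcome vector order: (A.R0,A.R1)
|SC outcomes| = 6

A.R0=0 A.R1=0
A.R0=0 A.R1=1
A.R0=0 A.R1=2
A.R0=1 A.R1=1
A.R0=2 A.R1=1
A.R0=2 A.R1=2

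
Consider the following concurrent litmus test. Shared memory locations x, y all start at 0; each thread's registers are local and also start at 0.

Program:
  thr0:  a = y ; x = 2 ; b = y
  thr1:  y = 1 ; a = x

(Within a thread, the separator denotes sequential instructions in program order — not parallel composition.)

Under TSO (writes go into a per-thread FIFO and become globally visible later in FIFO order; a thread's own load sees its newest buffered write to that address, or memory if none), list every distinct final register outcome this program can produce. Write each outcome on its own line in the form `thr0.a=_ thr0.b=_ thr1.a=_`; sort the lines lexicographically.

outcome vector order: (thr0.a,thr0.b,thr1.a)
|TSO outcomes| = 6

thr0.a=0 thr0.b=0 thr1.a=0
thr0.a=0 thr0.b=0 thr1.a=2
thr0.a=0 thr0.b=1 thr1.a=0
thr0.a=0 thr0.b=1 thr1.a=2
thr0.a=1 thr0.b=1 thr1.a=0
thr0.a=1 thr0.b=1 thr1.a=2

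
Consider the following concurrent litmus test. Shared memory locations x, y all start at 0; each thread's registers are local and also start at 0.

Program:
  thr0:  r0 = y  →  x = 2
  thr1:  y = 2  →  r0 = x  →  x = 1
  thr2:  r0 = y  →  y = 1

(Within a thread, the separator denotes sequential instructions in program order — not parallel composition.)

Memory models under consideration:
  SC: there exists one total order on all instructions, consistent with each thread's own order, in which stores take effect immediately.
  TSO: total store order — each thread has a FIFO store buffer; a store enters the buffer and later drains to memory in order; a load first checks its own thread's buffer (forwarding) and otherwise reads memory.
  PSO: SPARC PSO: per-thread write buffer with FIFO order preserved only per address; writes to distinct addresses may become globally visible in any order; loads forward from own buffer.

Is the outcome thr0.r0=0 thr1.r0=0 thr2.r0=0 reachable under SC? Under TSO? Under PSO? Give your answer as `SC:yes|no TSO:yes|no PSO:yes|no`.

outcome vector order: (thr0.r0,thr1.r0,thr2.r0)
SC: 12 outcomes — {0/0/0; 0/0/2; 0/2/0; 0/2/2; 1/0/0; 1/0/2; 1/2/0; 1/2/2; 2/0/0; 2/0/2; 2/2/0; 2/2/2}
TSO: 12 outcomes — {0/0/0; 0/0/2; 0/2/0; 0/2/2; 1/0/0; 1/0/2; 1/2/0; 1/2/2; 2/0/0; 2/0/2; 2/2/0; 2/2/2}
PSO: 12 outcomes — {0/0/0; 0/0/2; 0/2/0; 0/2/2; 1/0/0; 1/0/2; 1/2/0; 1/2/2; 2/0/0; 2/0/2; 2/2/0; 2/2/2}
target 0/0/0 ∈ {SC,TSO,PSO}

SC:yes TSO:yes PSO:yes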